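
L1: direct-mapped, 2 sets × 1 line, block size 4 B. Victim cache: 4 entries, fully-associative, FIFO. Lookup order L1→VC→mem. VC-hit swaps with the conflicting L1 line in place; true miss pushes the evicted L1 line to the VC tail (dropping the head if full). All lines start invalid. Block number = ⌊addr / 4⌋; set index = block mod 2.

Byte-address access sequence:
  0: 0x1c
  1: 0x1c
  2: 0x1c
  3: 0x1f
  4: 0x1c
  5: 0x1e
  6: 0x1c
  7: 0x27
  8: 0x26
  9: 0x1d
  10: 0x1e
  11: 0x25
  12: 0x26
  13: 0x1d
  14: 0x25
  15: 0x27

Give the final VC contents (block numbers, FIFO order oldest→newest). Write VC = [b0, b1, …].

0: 0x1c (blk 7, set 1) → MISS  vc=[]
1: 0x1c (blk 7, set 1) → L1-HIT  vc=[]
2: 0x1c (blk 7, set 1) → L1-HIT  vc=[]
3: 0x1f (blk 7, set 1) → L1-HIT  vc=[]
4: 0x1c (blk 7, set 1) → L1-HIT  vc=[]
5: 0x1e (blk 7, set 1) → L1-HIT  vc=[]
6: 0x1c (blk 7, set 1) → L1-HIT  vc=[]
7: 0x27 (blk 9, set 1) → MISS  vc=[7]
8: 0x26 (blk 9, set 1) → L1-HIT  vc=[7]
9: 0x1d (blk 7, set 1) → VC-HIT  vc=[9]
10: 0x1e (blk 7, set 1) → L1-HIT  vc=[9]
11: 0x25 (blk 9, set 1) → VC-HIT  vc=[7]
12: 0x26 (blk 9, set 1) → L1-HIT  vc=[7]
13: 0x1d (blk 7, set 1) → VC-HIT  vc=[9]
14: 0x25 (blk 9, set 1) → VC-HIT  vc=[7]
15: 0x27 (blk 9, set 1) → L1-HIT  vc=[7]

VC = [7]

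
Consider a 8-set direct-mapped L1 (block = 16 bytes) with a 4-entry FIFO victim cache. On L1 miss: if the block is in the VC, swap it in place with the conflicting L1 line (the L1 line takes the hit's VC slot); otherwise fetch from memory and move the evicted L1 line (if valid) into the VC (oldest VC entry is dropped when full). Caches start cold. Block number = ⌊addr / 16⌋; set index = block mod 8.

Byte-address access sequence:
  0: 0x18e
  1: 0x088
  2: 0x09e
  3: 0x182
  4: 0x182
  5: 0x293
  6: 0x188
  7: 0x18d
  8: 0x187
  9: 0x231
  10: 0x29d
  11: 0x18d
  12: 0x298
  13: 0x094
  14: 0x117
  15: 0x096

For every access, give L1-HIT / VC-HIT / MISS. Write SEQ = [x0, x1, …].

SEQ = [MISS, MISS, MISS, VC-HIT, L1-HIT, MISS, L1-HIT, L1-HIT, L1-HIT, MISS, L1-HIT, L1-HIT, L1-HIT, VC-HIT, MISS, VC-HIT]

0: 0x18e (blk 24, set 0) → MISS  vc=[]
1: 0x88 (blk 8, set 0) → MISS  vc=[24]
2: 0x9e (blk 9, set 1) → MISS  vc=[24]
3: 0x182 (blk 24, set 0) → VC-HIT  vc=[8]
4: 0x182 (blk 24, set 0) → L1-HIT  vc=[8]
5: 0x293 (blk 41, set 1) → MISS  vc=[8, 9]
6: 0x188 (blk 24, set 0) → L1-HIT  vc=[8, 9]
7: 0x18d (blk 24, set 0) → L1-HIT  vc=[8, 9]
8: 0x187 (blk 24, set 0) → L1-HIT  vc=[8, 9]
9: 0x231 (blk 35, set 3) → MISS  vc=[8, 9]
10: 0x29d (blk 41, set 1) → L1-HIT  vc=[8, 9]
11: 0x18d (blk 24, set 0) → L1-HIT  vc=[8, 9]
12: 0x298 (blk 41, set 1) → L1-HIT  vc=[8, 9]
13: 0x94 (blk 9, set 1) → VC-HIT  vc=[8, 41]
14: 0x117 (blk 17, set 1) → MISS  vc=[8, 41, 9]
15: 0x96 (blk 9, set 1) → VC-HIT  vc=[8, 41, 17]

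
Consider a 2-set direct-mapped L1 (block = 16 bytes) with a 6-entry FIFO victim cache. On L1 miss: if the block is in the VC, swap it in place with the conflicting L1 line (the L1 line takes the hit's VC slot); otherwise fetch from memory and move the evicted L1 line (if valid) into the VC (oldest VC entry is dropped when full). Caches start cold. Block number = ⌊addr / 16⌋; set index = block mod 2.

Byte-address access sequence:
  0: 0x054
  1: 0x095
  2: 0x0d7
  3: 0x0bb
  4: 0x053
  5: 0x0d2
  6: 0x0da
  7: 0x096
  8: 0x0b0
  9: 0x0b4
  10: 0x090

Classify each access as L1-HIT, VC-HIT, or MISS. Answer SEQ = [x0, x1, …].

#0 0x54→b5/s1 MISS; vc=[]
#1 0x95→b9/s1 MISS; vc=[5]
#2 0xd7→b13/s1 MISS; vc=[5,9]
#3 0xbb→b11/s1 MISS; vc=[5,9,13]
#4 0x53→b5/s1 VC-HIT; vc=[11,9,13]
#5 0xd2→b13/s1 VC-HIT; vc=[11,9,5]
#6 0xda→b13/s1 L1-HIT; vc=[11,9,5]
#7 0x96→b9/s1 VC-HIT; vc=[11,13,5]
#8 0xb0→b11/s1 VC-HIT; vc=[9,13,5]
#9 0xb4→b11/s1 L1-HIT; vc=[9,13,5]
#10 0x90→b9/s1 VC-HIT; vc=[11,13,5]

SEQ = [MISS, MISS, MISS, MISS, VC-HIT, VC-HIT, L1-HIT, VC-HIT, VC-HIT, L1-HIT, VC-HIT]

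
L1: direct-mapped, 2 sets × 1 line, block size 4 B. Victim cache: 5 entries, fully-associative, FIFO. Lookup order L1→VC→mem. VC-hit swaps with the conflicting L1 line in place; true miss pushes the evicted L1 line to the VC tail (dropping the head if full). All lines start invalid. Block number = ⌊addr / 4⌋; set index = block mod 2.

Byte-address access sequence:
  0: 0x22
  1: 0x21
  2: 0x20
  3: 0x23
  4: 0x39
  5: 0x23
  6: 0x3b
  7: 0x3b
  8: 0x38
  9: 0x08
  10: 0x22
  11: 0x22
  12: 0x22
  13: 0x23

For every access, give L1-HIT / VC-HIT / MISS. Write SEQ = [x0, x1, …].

SEQ = [MISS, L1-HIT, L1-HIT, L1-HIT, MISS, VC-HIT, VC-HIT, L1-HIT, L1-HIT, MISS, VC-HIT, L1-HIT, L1-HIT, L1-HIT]

#0 0x22→b8/s0 MISS; vc=[]
#1 0x21→b8/s0 L1-HIT; vc=[]
#2 0x20→b8/s0 L1-HIT; vc=[]
#3 0x23→b8/s0 L1-HIT; vc=[]
#4 0x39→b14/s0 MISS; vc=[8]
#5 0x23→b8/s0 VC-HIT; vc=[14]
#6 0x3b→b14/s0 VC-HIT; vc=[8]
#7 0x3b→b14/s0 L1-HIT; vc=[8]
#8 0x38→b14/s0 L1-HIT; vc=[8]
#9 0x8→b2/s0 MISS; vc=[8,14]
#10 0x22→b8/s0 VC-HIT; vc=[2,14]
#11 0x22→b8/s0 L1-HIT; vc=[2,14]
#12 0x22→b8/s0 L1-HIT; vc=[2,14]
#13 0x23→b8/s0 L1-HIT; vc=[2,14]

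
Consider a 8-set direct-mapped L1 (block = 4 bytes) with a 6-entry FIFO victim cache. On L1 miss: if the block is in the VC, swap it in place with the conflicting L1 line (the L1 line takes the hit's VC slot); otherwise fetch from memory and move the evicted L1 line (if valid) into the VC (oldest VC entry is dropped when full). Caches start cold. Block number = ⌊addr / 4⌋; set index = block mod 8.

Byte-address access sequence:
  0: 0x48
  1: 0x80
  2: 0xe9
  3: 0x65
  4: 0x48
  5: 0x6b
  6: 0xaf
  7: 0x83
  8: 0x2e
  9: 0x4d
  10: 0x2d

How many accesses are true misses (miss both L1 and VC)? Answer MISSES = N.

  [0] addr=0x48 blk=18 s=2: MISS | VC []
  [1] addr=0x80 blk=32 s=0: MISS | VC []
  [2] addr=0xe9 blk=58 s=2: MISS | VC [18]
  [3] addr=0x65 blk=25 s=1: MISS | VC [18]
  [4] addr=0x48 blk=18 s=2: VC-HIT | VC [58]
  [5] addr=0x6b blk=26 s=2: MISS | VC [58, 18]
  [6] addr=0xaf blk=43 s=3: MISS | VC [58, 18]
  [7] addr=0x83 blk=32 s=0: L1-HIT | VC [58, 18]
  [8] addr=0x2e blk=11 s=3: MISS | VC [58, 18, 43]
  [9] addr=0x4d blk=19 s=3: MISS | VC [58, 18, 43, 11]
  [10] addr=0x2d blk=11 s=3: VC-HIT | VC [58, 18, 43, 19]

MISSES = 8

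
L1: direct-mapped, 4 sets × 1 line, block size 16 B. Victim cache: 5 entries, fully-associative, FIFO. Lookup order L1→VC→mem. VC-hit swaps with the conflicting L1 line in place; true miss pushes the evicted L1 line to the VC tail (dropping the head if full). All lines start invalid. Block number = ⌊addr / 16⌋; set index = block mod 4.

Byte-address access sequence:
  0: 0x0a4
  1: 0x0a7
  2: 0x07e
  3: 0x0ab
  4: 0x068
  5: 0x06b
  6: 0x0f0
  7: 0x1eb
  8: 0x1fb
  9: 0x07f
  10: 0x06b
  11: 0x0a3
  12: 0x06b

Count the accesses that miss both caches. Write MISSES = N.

0: 0xa4 (blk 10, set 2) → MISS  vc=[]
1: 0xa7 (blk 10, set 2) → L1-HIT  vc=[]
2: 0x7e (blk 7, set 3) → MISS  vc=[]
3: 0xab (blk 10, set 2) → L1-HIT  vc=[]
4: 0x68 (blk 6, set 2) → MISS  vc=[10]
5: 0x6b (blk 6, set 2) → L1-HIT  vc=[10]
6: 0xf0 (blk 15, set 3) → MISS  vc=[10, 7]
7: 0x1eb (blk 30, set 2) → MISS  vc=[10, 7, 6]
8: 0x1fb (blk 31, set 3) → MISS  vc=[10, 7, 6, 15]
9: 0x7f (blk 7, set 3) → VC-HIT  vc=[10, 31, 6, 15]
10: 0x6b (blk 6, set 2) → VC-HIT  vc=[10, 31, 30, 15]
11: 0xa3 (blk 10, set 2) → VC-HIT  vc=[6, 31, 30, 15]
12: 0x6b (blk 6, set 2) → VC-HIT  vc=[10, 31, 30, 15]

MISSES = 6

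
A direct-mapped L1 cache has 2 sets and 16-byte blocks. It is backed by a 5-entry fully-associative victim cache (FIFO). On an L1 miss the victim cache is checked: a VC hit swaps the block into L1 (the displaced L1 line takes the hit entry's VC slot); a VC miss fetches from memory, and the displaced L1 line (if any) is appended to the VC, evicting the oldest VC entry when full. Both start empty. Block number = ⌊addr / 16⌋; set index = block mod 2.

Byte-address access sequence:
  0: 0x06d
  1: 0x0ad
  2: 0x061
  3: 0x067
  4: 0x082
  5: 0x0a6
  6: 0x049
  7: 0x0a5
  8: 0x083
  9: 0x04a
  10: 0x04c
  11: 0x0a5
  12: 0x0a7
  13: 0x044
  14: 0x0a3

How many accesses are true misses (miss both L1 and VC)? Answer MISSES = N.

MISSES = 4

  [0] addr=0x6d blk=6 s=0: MISS | VC []
  [1] addr=0xad blk=10 s=0: MISS | VC [6]
  [2] addr=0x61 blk=6 s=0: VC-HIT | VC [10]
  [3] addr=0x67 blk=6 s=0: L1-HIT | VC [10]
  [4] addr=0x82 blk=8 s=0: MISS | VC [10, 6]
  [5] addr=0xa6 blk=10 s=0: VC-HIT | VC [8, 6]
  [6] addr=0x49 blk=4 s=0: MISS | VC [8, 6, 10]
  [7] addr=0xa5 blk=10 s=0: VC-HIT | VC [8, 6, 4]
  [8] addr=0x83 blk=8 s=0: VC-HIT | VC [10, 6, 4]
  [9] addr=0x4a blk=4 s=0: VC-HIT | VC [10, 6, 8]
  [10] addr=0x4c blk=4 s=0: L1-HIT | VC [10, 6, 8]
  [11] addr=0xa5 blk=10 s=0: VC-HIT | VC [4, 6, 8]
  [12] addr=0xa7 blk=10 s=0: L1-HIT | VC [4, 6, 8]
  [13] addr=0x44 blk=4 s=0: VC-HIT | VC [10, 6, 8]
  [14] addr=0xa3 blk=10 s=0: VC-HIT | VC [4, 6, 8]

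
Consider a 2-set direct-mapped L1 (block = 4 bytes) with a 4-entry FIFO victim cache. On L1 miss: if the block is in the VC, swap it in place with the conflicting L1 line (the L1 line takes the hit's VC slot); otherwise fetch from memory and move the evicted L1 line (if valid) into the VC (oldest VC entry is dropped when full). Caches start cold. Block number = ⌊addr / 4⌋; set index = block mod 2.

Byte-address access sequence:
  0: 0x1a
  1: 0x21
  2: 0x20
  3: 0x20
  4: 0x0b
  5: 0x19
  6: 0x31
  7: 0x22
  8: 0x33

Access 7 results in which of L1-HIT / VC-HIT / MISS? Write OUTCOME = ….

OUTCOME = VC-HIT

#0 0x1a→b6/s0 MISS; vc=[]
#1 0x21→b8/s0 MISS; vc=[6]
#2 0x20→b8/s0 L1-HIT; vc=[6]
#3 0x20→b8/s0 L1-HIT; vc=[6]
#4 0xb→b2/s0 MISS; vc=[6,8]
#5 0x19→b6/s0 VC-HIT; vc=[2,8]
#6 0x31→b12/s0 MISS; vc=[2,8,6]
#7 0x22→b8/s0 VC-HIT; vc=[2,12,6]
#8 0x33→b12/s0 VC-HIT; vc=[2,8,6]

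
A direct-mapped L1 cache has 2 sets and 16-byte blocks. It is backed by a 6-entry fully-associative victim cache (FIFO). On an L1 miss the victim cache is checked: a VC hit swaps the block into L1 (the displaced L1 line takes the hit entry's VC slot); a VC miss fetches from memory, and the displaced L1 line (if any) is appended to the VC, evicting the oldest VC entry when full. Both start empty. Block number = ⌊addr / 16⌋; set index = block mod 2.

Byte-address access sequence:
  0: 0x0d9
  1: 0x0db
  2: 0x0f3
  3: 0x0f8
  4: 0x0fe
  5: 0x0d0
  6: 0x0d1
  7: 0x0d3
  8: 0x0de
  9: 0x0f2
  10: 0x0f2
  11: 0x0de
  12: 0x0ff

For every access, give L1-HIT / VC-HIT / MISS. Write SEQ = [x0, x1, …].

SEQ = [MISS, L1-HIT, MISS, L1-HIT, L1-HIT, VC-HIT, L1-HIT, L1-HIT, L1-HIT, VC-HIT, L1-HIT, VC-HIT, VC-HIT]

0: 0xd9 (blk 13, set 1) → MISS  vc=[]
1: 0xdb (blk 13, set 1) → L1-HIT  vc=[]
2: 0xf3 (blk 15, set 1) → MISS  vc=[13]
3: 0xf8 (blk 15, set 1) → L1-HIT  vc=[13]
4: 0xfe (blk 15, set 1) → L1-HIT  vc=[13]
5: 0xd0 (blk 13, set 1) → VC-HIT  vc=[15]
6: 0xd1 (blk 13, set 1) → L1-HIT  vc=[15]
7: 0xd3 (blk 13, set 1) → L1-HIT  vc=[15]
8: 0xde (blk 13, set 1) → L1-HIT  vc=[15]
9: 0xf2 (blk 15, set 1) → VC-HIT  vc=[13]
10: 0xf2 (blk 15, set 1) → L1-HIT  vc=[13]
11: 0xde (blk 13, set 1) → VC-HIT  vc=[15]
12: 0xff (blk 15, set 1) → VC-HIT  vc=[13]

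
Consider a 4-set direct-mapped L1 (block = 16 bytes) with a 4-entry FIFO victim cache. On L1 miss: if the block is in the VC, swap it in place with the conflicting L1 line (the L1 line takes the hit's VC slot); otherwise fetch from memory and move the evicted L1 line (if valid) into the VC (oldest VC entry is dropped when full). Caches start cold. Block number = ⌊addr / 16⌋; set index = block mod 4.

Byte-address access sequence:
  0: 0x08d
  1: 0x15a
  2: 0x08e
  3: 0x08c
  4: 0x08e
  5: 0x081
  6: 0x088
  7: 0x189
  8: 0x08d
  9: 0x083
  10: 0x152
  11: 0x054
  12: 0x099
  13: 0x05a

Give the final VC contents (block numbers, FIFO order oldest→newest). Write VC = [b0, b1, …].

  [0] addr=0x8d blk=8 s=0: MISS | VC []
  [1] addr=0x15a blk=21 s=1: MISS | VC []
  [2] addr=0x8e blk=8 s=0: L1-HIT | VC []
  [3] addr=0x8c blk=8 s=0: L1-HIT | VC []
  [4] addr=0x8e blk=8 s=0: L1-HIT | VC []
  [5] addr=0x81 blk=8 s=0: L1-HIT | VC []
  [6] addr=0x88 blk=8 s=0: L1-HIT | VC []
  [7] addr=0x189 blk=24 s=0: MISS | VC [8]
  [8] addr=0x8d blk=8 s=0: VC-HIT | VC [24]
  [9] addr=0x83 blk=8 s=0: L1-HIT | VC [24]
  [10] addr=0x152 blk=21 s=1: L1-HIT | VC [24]
  [11] addr=0x54 blk=5 s=1: MISS | VC [24, 21]
  [12] addr=0x99 blk=9 s=1: MISS | VC [24, 21, 5]
  [13] addr=0x5a blk=5 s=1: VC-HIT | VC [24, 21, 9]

VC = [24, 21, 9]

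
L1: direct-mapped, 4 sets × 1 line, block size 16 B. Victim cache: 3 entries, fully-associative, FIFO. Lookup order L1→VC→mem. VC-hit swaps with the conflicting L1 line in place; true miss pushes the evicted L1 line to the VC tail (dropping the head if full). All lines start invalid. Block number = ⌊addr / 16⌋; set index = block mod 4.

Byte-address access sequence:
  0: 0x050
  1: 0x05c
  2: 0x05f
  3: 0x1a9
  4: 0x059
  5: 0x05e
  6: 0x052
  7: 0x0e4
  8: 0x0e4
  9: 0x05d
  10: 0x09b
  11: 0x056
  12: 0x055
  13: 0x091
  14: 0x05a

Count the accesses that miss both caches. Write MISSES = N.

0: 0x50 (blk 5, set 1) → MISS  vc=[]
1: 0x5c (blk 5, set 1) → L1-HIT  vc=[]
2: 0x5f (blk 5, set 1) → L1-HIT  vc=[]
3: 0x1a9 (blk 26, set 2) → MISS  vc=[]
4: 0x59 (blk 5, set 1) → L1-HIT  vc=[]
5: 0x5e (blk 5, set 1) → L1-HIT  vc=[]
6: 0x52 (blk 5, set 1) → L1-HIT  vc=[]
7: 0xe4 (blk 14, set 2) → MISS  vc=[26]
8: 0xe4 (blk 14, set 2) → L1-HIT  vc=[26]
9: 0x5d (blk 5, set 1) → L1-HIT  vc=[26]
10: 0x9b (blk 9, set 1) → MISS  vc=[26, 5]
11: 0x56 (blk 5, set 1) → VC-HIT  vc=[26, 9]
12: 0x55 (blk 5, set 1) → L1-HIT  vc=[26, 9]
13: 0x91 (blk 9, set 1) → VC-HIT  vc=[26, 5]
14: 0x5a (blk 5, set 1) → VC-HIT  vc=[26, 9]

MISSES = 4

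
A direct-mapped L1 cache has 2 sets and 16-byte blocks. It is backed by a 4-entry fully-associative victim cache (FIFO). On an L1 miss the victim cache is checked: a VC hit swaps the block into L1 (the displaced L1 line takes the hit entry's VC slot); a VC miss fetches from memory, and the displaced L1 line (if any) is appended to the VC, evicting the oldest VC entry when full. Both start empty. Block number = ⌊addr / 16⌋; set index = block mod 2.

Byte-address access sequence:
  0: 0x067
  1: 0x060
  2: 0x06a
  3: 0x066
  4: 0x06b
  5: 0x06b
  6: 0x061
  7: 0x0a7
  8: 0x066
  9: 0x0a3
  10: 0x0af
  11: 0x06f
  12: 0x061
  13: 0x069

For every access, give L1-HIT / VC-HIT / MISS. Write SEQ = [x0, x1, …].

SEQ = [MISS, L1-HIT, L1-HIT, L1-HIT, L1-HIT, L1-HIT, L1-HIT, MISS, VC-HIT, VC-HIT, L1-HIT, VC-HIT, L1-HIT, L1-HIT]

  [0] addr=0x67 blk=6 s=0: MISS | VC []
  [1] addr=0x60 blk=6 s=0: L1-HIT | VC []
  [2] addr=0x6a blk=6 s=0: L1-HIT | VC []
  [3] addr=0x66 blk=6 s=0: L1-HIT | VC []
  [4] addr=0x6b blk=6 s=0: L1-HIT | VC []
  [5] addr=0x6b blk=6 s=0: L1-HIT | VC []
  [6] addr=0x61 blk=6 s=0: L1-HIT | VC []
  [7] addr=0xa7 blk=10 s=0: MISS | VC [6]
  [8] addr=0x66 blk=6 s=0: VC-HIT | VC [10]
  [9] addr=0xa3 blk=10 s=0: VC-HIT | VC [6]
  [10] addr=0xaf blk=10 s=0: L1-HIT | VC [6]
  [11] addr=0x6f blk=6 s=0: VC-HIT | VC [10]
  [12] addr=0x61 blk=6 s=0: L1-HIT | VC [10]
  [13] addr=0x69 blk=6 s=0: L1-HIT | VC [10]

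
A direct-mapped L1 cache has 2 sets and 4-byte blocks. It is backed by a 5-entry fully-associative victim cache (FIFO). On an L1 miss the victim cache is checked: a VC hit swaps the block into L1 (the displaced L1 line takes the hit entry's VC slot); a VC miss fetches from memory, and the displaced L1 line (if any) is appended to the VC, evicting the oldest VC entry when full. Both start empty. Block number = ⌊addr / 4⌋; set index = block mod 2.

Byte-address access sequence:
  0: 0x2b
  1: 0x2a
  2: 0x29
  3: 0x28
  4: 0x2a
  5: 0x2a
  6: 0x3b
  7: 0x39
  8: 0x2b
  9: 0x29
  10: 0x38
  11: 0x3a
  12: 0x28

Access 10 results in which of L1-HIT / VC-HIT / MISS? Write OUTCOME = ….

  [0] addr=0x2b blk=10 s=0: MISS | VC []
  [1] addr=0x2a blk=10 s=0: L1-HIT | VC []
  [2] addr=0x29 blk=10 s=0: L1-HIT | VC []
  [3] addr=0x28 blk=10 s=0: L1-HIT | VC []
  [4] addr=0x2a blk=10 s=0: L1-HIT | VC []
  [5] addr=0x2a blk=10 s=0: L1-HIT | VC []
  [6] addr=0x3b blk=14 s=0: MISS | VC [10]
  [7] addr=0x39 blk=14 s=0: L1-HIT | VC [10]
  [8] addr=0x2b blk=10 s=0: VC-HIT | VC [14]
  [9] addr=0x29 blk=10 s=0: L1-HIT | VC [14]
  [10] addr=0x38 blk=14 s=0: VC-HIT | VC [10]
  [11] addr=0x3a blk=14 s=0: L1-HIT | VC [10]
  [12] addr=0x28 blk=10 s=0: VC-HIT | VC [14]

OUTCOME = VC-HIT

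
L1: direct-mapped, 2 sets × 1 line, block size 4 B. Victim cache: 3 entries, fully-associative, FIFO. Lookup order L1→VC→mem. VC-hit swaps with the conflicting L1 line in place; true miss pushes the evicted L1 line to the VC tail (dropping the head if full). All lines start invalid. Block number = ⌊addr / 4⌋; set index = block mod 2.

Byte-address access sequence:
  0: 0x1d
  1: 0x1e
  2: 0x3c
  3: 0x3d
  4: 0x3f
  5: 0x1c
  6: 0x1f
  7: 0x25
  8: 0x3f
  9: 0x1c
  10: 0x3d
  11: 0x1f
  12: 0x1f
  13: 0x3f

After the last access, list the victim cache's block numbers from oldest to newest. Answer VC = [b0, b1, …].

VC = [9, 7]

  [0] addr=0x1d blk=7 s=1: MISS | VC []
  [1] addr=0x1e blk=7 s=1: L1-HIT | VC []
  [2] addr=0x3c blk=15 s=1: MISS | VC [7]
  [3] addr=0x3d blk=15 s=1: L1-HIT | VC [7]
  [4] addr=0x3f blk=15 s=1: L1-HIT | VC [7]
  [5] addr=0x1c blk=7 s=1: VC-HIT | VC [15]
  [6] addr=0x1f blk=7 s=1: L1-HIT | VC [15]
  [7] addr=0x25 blk=9 s=1: MISS | VC [15, 7]
  [8] addr=0x3f blk=15 s=1: VC-HIT | VC [9, 7]
  [9] addr=0x1c blk=7 s=1: VC-HIT | VC [9, 15]
  [10] addr=0x3d blk=15 s=1: VC-HIT | VC [9, 7]
  [11] addr=0x1f blk=7 s=1: VC-HIT | VC [9, 15]
  [12] addr=0x1f blk=7 s=1: L1-HIT | VC [9, 15]
  [13] addr=0x3f blk=15 s=1: VC-HIT | VC [9, 7]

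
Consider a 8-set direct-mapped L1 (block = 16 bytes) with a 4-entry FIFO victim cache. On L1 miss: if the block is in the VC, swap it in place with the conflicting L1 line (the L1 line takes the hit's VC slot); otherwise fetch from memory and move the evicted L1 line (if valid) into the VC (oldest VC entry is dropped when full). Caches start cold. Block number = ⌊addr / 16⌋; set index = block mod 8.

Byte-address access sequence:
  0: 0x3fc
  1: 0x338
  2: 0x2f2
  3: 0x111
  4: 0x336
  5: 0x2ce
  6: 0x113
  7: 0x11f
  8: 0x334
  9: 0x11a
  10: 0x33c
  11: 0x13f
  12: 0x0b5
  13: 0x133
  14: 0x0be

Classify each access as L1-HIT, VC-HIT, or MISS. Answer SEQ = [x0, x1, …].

  [0] addr=0x3fc blk=63 s=7: MISS | VC []
  [1] addr=0x338 blk=51 s=3: MISS | VC []
  [2] addr=0x2f2 blk=47 s=7: MISS | VC [63]
  [3] addr=0x111 blk=17 s=1: MISS | VC [63]
  [4] addr=0x336 blk=51 s=3: L1-HIT | VC [63]
  [5] addr=0x2ce blk=44 s=4: MISS | VC [63]
  [6] addr=0x113 blk=17 s=1: L1-HIT | VC [63]
  [7] addr=0x11f blk=17 s=1: L1-HIT | VC [63]
  [8] addr=0x334 blk=51 s=3: L1-HIT | VC [63]
  [9] addr=0x11a blk=17 s=1: L1-HIT | VC [63]
  [10] addr=0x33c blk=51 s=3: L1-HIT | VC [63]
  [11] addr=0x13f blk=19 s=3: MISS | VC [63, 51]
  [12] addr=0xb5 blk=11 s=3: MISS | VC [63, 51, 19]
  [13] addr=0x133 blk=19 s=3: VC-HIT | VC [63, 51, 11]
  [14] addr=0xbe blk=11 s=3: VC-HIT | VC [63, 51, 19]

SEQ = [MISS, MISS, MISS, MISS, L1-HIT, MISS, L1-HIT, L1-HIT, L1-HIT, L1-HIT, L1-HIT, MISS, MISS, VC-HIT, VC-HIT]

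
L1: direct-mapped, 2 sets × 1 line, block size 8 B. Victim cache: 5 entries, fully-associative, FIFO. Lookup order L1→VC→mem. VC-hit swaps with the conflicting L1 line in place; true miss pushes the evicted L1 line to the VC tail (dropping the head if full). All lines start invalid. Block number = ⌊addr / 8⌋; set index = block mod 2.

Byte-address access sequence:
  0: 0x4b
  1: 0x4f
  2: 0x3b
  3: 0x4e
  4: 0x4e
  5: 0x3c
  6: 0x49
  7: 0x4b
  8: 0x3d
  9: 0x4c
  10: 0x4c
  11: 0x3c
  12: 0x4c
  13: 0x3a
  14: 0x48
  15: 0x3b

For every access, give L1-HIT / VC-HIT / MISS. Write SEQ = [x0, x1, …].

#0 0x4b→b9/s1 MISS; vc=[]
#1 0x4f→b9/s1 L1-HIT; vc=[]
#2 0x3b→b7/s1 MISS; vc=[9]
#3 0x4e→b9/s1 VC-HIT; vc=[7]
#4 0x4e→b9/s1 L1-HIT; vc=[7]
#5 0x3c→b7/s1 VC-HIT; vc=[9]
#6 0x49→b9/s1 VC-HIT; vc=[7]
#7 0x4b→b9/s1 L1-HIT; vc=[7]
#8 0x3d→b7/s1 VC-HIT; vc=[9]
#9 0x4c→b9/s1 VC-HIT; vc=[7]
#10 0x4c→b9/s1 L1-HIT; vc=[7]
#11 0x3c→b7/s1 VC-HIT; vc=[9]
#12 0x4c→b9/s1 VC-HIT; vc=[7]
#13 0x3a→b7/s1 VC-HIT; vc=[9]
#14 0x48→b9/s1 VC-HIT; vc=[7]
#15 0x3b→b7/s1 VC-HIT; vc=[9]

SEQ = [MISS, L1-HIT, MISS, VC-HIT, L1-HIT, VC-HIT, VC-HIT, L1-HIT, VC-HIT, VC-HIT, L1-HIT, VC-HIT, VC-HIT, VC-HIT, VC-HIT, VC-HIT]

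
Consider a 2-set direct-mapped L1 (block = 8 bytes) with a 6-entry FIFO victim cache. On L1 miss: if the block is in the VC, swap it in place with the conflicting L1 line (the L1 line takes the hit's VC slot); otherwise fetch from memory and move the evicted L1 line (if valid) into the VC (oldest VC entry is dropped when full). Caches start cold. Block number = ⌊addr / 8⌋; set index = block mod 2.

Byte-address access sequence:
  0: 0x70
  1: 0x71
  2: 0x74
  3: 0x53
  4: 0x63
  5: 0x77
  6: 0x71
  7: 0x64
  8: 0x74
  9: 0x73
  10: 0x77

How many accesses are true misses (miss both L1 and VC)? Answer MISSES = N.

MISSES = 3

0: 0x70 (blk 14, set 0) → MISS  vc=[]
1: 0x71 (blk 14, set 0) → L1-HIT  vc=[]
2: 0x74 (blk 14, set 0) → L1-HIT  vc=[]
3: 0x53 (blk 10, set 0) → MISS  vc=[14]
4: 0x63 (blk 12, set 0) → MISS  vc=[14, 10]
5: 0x77 (blk 14, set 0) → VC-HIT  vc=[12, 10]
6: 0x71 (blk 14, set 0) → L1-HIT  vc=[12, 10]
7: 0x64 (blk 12, set 0) → VC-HIT  vc=[14, 10]
8: 0x74 (blk 14, set 0) → VC-HIT  vc=[12, 10]
9: 0x73 (blk 14, set 0) → L1-HIT  vc=[12, 10]
10: 0x77 (blk 14, set 0) → L1-HIT  vc=[12, 10]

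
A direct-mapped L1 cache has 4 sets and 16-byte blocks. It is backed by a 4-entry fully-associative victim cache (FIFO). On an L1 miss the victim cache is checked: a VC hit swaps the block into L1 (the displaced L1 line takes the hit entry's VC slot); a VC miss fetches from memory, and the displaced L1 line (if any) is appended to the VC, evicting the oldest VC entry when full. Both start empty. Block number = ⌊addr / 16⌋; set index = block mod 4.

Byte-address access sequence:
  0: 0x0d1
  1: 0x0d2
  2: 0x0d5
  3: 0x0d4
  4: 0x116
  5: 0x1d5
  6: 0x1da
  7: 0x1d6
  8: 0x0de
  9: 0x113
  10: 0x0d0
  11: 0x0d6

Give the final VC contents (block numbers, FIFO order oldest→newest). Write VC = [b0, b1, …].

  [0] addr=0xd1 blk=13 s=1: MISS | VC []
  [1] addr=0xd2 blk=13 s=1: L1-HIT | VC []
  [2] addr=0xd5 blk=13 s=1: L1-HIT | VC []
  [3] addr=0xd4 blk=13 s=1: L1-HIT | VC []
  [4] addr=0x116 blk=17 s=1: MISS | VC [13]
  [5] addr=0x1d5 blk=29 s=1: MISS | VC [13, 17]
  [6] addr=0x1da blk=29 s=1: L1-HIT | VC [13, 17]
  [7] addr=0x1d6 blk=29 s=1: L1-HIT | VC [13, 17]
  [8] addr=0xde blk=13 s=1: VC-HIT | VC [29, 17]
  [9] addr=0x113 blk=17 s=1: VC-HIT | VC [29, 13]
  [10] addr=0xd0 blk=13 s=1: VC-HIT | VC [29, 17]
  [11] addr=0xd6 blk=13 s=1: L1-HIT | VC [29, 17]

VC = [29, 17]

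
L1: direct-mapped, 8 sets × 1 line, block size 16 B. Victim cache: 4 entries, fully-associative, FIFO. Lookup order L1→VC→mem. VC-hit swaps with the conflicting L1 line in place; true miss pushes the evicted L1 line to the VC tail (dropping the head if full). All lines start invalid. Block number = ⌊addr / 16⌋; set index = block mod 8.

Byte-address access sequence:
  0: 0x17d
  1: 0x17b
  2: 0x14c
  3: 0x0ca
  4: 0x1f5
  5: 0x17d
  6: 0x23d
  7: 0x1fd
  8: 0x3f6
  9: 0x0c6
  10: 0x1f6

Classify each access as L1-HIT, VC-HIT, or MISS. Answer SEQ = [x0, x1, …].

SEQ = [MISS, L1-HIT, MISS, MISS, MISS, VC-HIT, MISS, VC-HIT, MISS, L1-HIT, VC-HIT]

  [0] addr=0x17d blk=23 s=7: MISS | VC []
  [1] addr=0x17b blk=23 s=7: L1-HIT | VC []
  [2] addr=0x14c blk=20 s=4: MISS | VC []
  [3] addr=0xca blk=12 s=4: MISS | VC [20]
  [4] addr=0x1f5 blk=31 s=7: MISS | VC [20, 23]
  [5] addr=0x17d blk=23 s=7: VC-HIT | VC [20, 31]
  [6] addr=0x23d blk=35 s=3: MISS | VC [20, 31]
  [7] addr=0x1fd blk=31 s=7: VC-HIT | VC [20, 23]
  [8] addr=0x3f6 blk=63 s=7: MISS | VC [20, 23, 31]
  [9] addr=0xc6 blk=12 s=4: L1-HIT | VC [20, 23, 31]
  [10] addr=0x1f6 blk=31 s=7: VC-HIT | VC [20, 23, 63]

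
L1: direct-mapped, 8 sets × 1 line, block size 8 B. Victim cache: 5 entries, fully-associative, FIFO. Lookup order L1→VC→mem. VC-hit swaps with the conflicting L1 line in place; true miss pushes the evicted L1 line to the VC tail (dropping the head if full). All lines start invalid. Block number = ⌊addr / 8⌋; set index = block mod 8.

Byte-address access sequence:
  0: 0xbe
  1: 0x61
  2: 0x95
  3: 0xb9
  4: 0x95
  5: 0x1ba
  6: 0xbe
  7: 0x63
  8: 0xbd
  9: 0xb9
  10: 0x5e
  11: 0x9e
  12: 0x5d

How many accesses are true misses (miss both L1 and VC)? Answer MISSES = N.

MISSES = 6

#0 0xbe→b23/s7 MISS; vc=[]
#1 0x61→b12/s4 MISS; vc=[]
#2 0x95→b18/s2 MISS; vc=[]
#3 0xb9→b23/s7 L1-HIT; vc=[]
#4 0x95→b18/s2 L1-HIT; vc=[]
#5 0x1ba→b55/s7 MISS; vc=[23]
#6 0xbe→b23/s7 VC-HIT; vc=[55]
#7 0x63→b12/s4 L1-HIT; vc=[55]
#8 0xbd→b23/s7 L1-HIT; vc=[55]
#9 0xb9→b23/s7 L1-HIT; vc=[55]
#10 0x5e→b11/s3 MISS; vc=[55]
#11 0x9e→b19/s3 MISS; vc=[55,11]
#12 0x5d→b11/s3 VC-HIT; vc=[55,19]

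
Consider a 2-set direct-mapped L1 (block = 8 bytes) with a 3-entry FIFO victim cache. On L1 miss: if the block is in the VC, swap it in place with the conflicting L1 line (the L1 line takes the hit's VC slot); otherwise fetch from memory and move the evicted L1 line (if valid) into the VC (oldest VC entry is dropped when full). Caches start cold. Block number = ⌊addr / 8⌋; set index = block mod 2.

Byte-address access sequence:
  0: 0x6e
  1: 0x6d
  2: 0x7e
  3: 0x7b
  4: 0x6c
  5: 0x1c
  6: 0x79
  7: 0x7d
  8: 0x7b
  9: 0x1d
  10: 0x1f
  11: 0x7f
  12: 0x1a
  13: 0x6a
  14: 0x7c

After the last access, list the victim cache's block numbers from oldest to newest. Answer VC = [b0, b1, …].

0: 0x6e (blk 13, set 1) → MISS  vc=[]
1: 0x6d (blk 13, set 1) → L1-HIT  vc=[]
2: 0x7e (blk 15, set 1) → MISS  vc=[13]
3: 0x7b (blk 15, set 1) → L1-HIT  vc=[13]
4: 0x6c (blk 13, set 1) → VC-HIT  vc=[15]
5: 0x1c (blk 3, set 1) → MISS  vc=[15, 13]
6: 0x79 (blk 15, set 1) → VC-HIT  vc=[3, 13]
7: 0x7d (blk 15, set 1) → L1-HIT  vc=[3, 13]
8: 0x7b (blk 15, set 1) → L1-HIT  vc=[3, 13]
9: 0x1d (blk 3, set 1) → VC-HIT  vc=[15, 13]
10: 0x1f (blk 3, set 1) → L1-HIT  vc=[15, 13]
11: 0x7f (blk 15, set 1) → VC-HIT  vc=[3, 13]
12: 0x1a (blk 3, set 1) → VC-HIT  vc=[15, 13]
13: 0x6a (blk 13, set 1) → VC-HIT  vc=[15, 3]
14: 0x7c (blk 15, set 1) → VC-HIT  vc=[13, 3]

VC = [13, 3]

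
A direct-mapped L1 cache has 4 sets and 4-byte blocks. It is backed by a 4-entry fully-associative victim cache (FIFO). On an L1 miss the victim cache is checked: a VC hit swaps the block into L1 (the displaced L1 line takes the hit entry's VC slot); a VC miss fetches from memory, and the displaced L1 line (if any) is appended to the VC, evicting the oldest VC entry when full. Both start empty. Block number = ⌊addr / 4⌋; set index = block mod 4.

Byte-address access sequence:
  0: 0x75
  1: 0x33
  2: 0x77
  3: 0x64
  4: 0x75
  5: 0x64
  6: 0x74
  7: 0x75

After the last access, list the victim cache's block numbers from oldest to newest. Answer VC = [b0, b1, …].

0: 0x75 (blk 29, set 1) → MISS  vc=[]
1: 0x33 (blk 12, set 0) → MISS  vc=[]
2: 0x77 (blk 29, set 1) → L1-HIT  vc=[]
3: 0x64 (blk 25, set 1) → MISS  vc=[29]
4: 0x75 (blk 29, set 1) → VC-HIT  vc=[25]
5: 0x64 (blk 25, set 1) → VC-HIT  vc=[29]
6: 0x74 (blk 29, set 1) → VC-HIT  vc=[25]
7: 0x75 (blk 29, set 1) → L1-HIT  vc=[25]

VC = [25]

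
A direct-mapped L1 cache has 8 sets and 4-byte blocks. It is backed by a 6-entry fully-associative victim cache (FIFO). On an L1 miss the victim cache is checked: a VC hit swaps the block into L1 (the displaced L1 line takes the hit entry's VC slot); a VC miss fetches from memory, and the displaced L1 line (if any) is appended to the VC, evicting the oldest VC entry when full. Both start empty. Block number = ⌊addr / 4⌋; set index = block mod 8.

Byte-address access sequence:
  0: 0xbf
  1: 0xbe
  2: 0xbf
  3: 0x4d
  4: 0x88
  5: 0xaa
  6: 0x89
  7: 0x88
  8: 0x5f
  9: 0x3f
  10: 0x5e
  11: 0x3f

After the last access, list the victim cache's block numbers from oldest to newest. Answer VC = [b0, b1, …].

#0 0xbf→b47/s7 MISS; vc=[]
#1 0xbe→b47/s7 L1-HIT; vc=[]
#2 0xbf→b47/s7 L1-HIT; vc=[]
#3 0x4d→b19/s3 MISS; vc=[]
#4 0x88→b34/s2 MISS; vc=[]
#5 0xaa→b42/s2 MISS; vc=[34]
#6 0x89→b34/s2 VC-HIT; vc=[42]
#7 0x88→b34/s2 L1-HIT; vc=[42]
#8 0x5f→b23/s7 MISS; vc=[42,47]
#9 0x3f→b15/s7 MISS; vc=[42,47,23]
#10 0x5e→b23/s7 VC-HIT; vc=[42,47,15]
#11 0x3f→b15/s7 VC-HIT; vc=[42,47,23]

VC = [42, 47, 23]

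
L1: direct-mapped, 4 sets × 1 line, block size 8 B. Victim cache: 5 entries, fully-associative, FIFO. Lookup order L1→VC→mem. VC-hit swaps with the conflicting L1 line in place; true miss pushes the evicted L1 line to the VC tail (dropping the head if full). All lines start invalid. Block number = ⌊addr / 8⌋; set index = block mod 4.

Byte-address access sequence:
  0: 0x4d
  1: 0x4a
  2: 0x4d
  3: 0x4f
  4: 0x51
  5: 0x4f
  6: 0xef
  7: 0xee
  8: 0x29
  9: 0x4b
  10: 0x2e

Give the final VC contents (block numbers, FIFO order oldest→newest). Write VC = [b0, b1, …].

VC = [9, 29]

0: 0x4d (blk 9, set 1) → MISS  vc=[]
1: 0x4a (blk 9, set 1) → L1-HIT  vc=[]
2: 0x4d (blk 9, set 1) → L1-HIT  vc=[]
3: 0x4f (blk 9, set 1) → L1-HIT  vc=[]
4: 0x51 (blk 10, set 2) → MISS  vc=[]
5: 0x4f (blk 9, set 1) → L1-HIT  vc=[]
6: 0xef (blk 29, set 1) → MISS  vc=[9]
7: 0xee (blk 29, set 1) → L1-HIT  vc=[9]
8: 0x29 (blk 5, set 1) → MISS  vc=[9, 29]
9: 0x4b (blk 9, set 1) → VC-HIT  vc=[5, 29]
10: 0x2e (blk 5, set 1) → VC-HIT  vc=[9, 29]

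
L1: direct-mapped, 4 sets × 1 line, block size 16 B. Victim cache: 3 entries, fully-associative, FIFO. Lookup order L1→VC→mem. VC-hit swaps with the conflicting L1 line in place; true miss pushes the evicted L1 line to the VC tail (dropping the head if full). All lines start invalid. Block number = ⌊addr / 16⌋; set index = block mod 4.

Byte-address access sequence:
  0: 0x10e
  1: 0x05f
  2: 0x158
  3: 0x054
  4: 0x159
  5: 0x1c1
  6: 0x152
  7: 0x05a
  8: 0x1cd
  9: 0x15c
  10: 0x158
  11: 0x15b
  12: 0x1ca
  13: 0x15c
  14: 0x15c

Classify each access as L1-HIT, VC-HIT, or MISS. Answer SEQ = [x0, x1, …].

SEQ = [MISS, MISS, MISS, VC-HIT, VC-HIT, MISS, L1-HIT, VC-HIT, L1-HIT, VC-HIT, L1-HIT, L1-HIT, L1-HIT, L1-HIT, L1-HIT]

#0 0x10e→b16/s0 MISS; vc=[]
#1 0x5f→b5/s1 MISS; vc=[]
#2 0x158→b21/s1 MISS; vc=[5]
#3 0x54→b5/s1 VC-HIT; vc=[21]
#4 0x159→b21/s1 VC-HIT; vc=[5]
#5 0x1c1→b28/s0 MISS; vc=[5,16]
#6 0x152→b21/s1 L1-HIT; vc=[5,16]
#7 0x5a→b5/s1 VC-HIT; vc=[21,16]
#8 0x1cd→b28/s0 L1-HIT; vc=[21,16]
#9 0x15c→b21/s1 VC-HIT; vc=[5,16]
#10 0x158→b21/s1 L1-HIT; vc=[5,16]
#11 0x15b→b21/s1 L1-HIT; vc=[5,16]
#12 0x1ca→b28/s0 L1-HIT; vc=[5,16]
#13 0x15c→b21/s1 L1-HIT; vc=[5,16]
#14 0x15c→b21/s1 L1-HIT; vc=[5,16]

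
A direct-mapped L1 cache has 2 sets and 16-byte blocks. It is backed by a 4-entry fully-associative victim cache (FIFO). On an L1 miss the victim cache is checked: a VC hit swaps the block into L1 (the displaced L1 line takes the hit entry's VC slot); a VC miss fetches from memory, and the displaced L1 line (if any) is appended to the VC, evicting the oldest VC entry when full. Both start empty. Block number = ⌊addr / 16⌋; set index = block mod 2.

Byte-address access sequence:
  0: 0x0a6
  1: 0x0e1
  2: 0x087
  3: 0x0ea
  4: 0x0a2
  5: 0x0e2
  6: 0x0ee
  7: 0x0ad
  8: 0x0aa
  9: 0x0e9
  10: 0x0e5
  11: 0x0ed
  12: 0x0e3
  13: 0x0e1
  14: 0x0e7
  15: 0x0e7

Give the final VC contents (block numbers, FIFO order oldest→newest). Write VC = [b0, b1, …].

  [0] addr=0xa6 blk=10 s=0: MISS | VC []
  [1] addr=0xe1 blk=14 s=0: MISS | VC [10]
  [2] addr=0x87 blk=8 s=0: MISS | VC [10, 14]
  [3] addr=0xea blk=14 s=0: VC-HIT | VC [10, 8]
  [4] addr=0xa2 blk=10 s=0: VC-HIT | VC [14, 8]
  [5] addr=0xe2 blk=14 s=0: VC-HIT | VC [10, 8]
  [6] addr=0xee blk=14 s=0: L1-HIT | VC [10, 8]
  [7] addr=0xad blk=10 s=0: VC-HIT | VC [14, 8]
  [8] addr=0xaa blk=10 s=0: L1-HIT | VC [14, 8]
  [9] addr=0xe9 blk=14 s=0: VC-HIT | VC [10, 8]
  [10] addr=0xe5 blk=14 s=0: L1-HIT | VC [10, 8]
  [11] addr=0xed blk=14 s=0: L1-HIT | VC [10, 8]
  [12] addr=0xe3 blk=14 s=0: L1-HIT | VC [10, 8]
  [13] addr=0xe1 blk=14 s=0: L1-HIT | VC [10, 8]
  [14] addr=0xe7 blk=14 s=0: L1-HIT | VC [10, 8]
  [15] addr=0xe7 blk=14 s=0: L1-HIT | VC [10, 8]

VC = [10, 8]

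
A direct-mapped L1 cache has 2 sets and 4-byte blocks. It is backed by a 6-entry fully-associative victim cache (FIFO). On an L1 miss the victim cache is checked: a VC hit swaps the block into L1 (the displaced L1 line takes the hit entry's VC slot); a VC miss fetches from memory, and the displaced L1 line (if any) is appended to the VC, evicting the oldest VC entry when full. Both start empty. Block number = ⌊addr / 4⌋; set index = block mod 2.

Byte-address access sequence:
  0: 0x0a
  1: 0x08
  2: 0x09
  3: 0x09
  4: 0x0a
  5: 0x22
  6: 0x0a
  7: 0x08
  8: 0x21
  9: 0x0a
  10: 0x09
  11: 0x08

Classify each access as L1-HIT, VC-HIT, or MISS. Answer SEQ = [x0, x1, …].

SEQ = [MISS, L1-HIT, L1-HIT, L1-HIT, L1-HIT, MISS, VC-HIT, L1-HIT, VC-HIT, VC-HIT, L1-HIT, L1-HIT]

0: 0xa (blk 2, set 0) → MISS  vc=[]
1: 0x8 (blk 2, set 0) → L1-HIT  vc=[]
2: 0x9 (blk 2, set 0) → L1-HIT  vc=[]
3: 0x9 (blk 2, set 0) → L1-HIT  vc=[]
4: 0xa (blk 2, set 0) → L1-HIT  vc=[]
5: 0x22 (blk 8, set 0) → MISS  vc=[2]
6: 0xa (blk 2, set 0) → VC-HIT  vc=[8]
7: 0x8 (blk 2, set 0) → L1-HIT  vc=[8]
8: 0x21 (blk 8, set 0) → VC-HIT  vc=[2]
9: 0xa (blk 2, set 0) → VC-HIT  vc=[8]
10: 0x9 (blk 2, set 0) → L1-HIT  vc=[8]
11: 0x8 (blk 2, set 0) → L1-HIT  vc=[8]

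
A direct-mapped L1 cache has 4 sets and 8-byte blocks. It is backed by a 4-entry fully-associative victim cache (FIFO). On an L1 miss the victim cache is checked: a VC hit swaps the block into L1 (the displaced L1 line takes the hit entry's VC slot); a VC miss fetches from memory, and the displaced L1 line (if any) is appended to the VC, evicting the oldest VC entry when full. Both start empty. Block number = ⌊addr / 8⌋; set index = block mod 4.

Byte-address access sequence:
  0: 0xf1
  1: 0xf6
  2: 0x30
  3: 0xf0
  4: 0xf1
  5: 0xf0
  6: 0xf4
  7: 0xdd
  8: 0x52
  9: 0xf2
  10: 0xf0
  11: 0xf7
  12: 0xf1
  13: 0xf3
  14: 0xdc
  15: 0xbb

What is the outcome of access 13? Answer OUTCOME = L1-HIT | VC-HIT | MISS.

OUTCOME = L1-HIT

0: 0xf1 (blk 30, set 2) → MISS  vc=[]
1: 0xf6 (blk 30, set 2) → L1-HIT  vc=[]
2: 0x30 (blk 6, set 2) → MISS  vc=[30]
3: 0xf0 (blk 30, set 2) → VC-HIT  vc=[6]
4: 0xf1 (blk 30, set 2) → L1-HIT  vc=[6]
5: 0xf0 (blk 30, set 2) → L1-HIT  vc=[6]
6: 0xf4 (blk 30, set 2) → L1-HIT  vc=[6]
7: 0xdd (blk 27, set 3) → MISS  vc=[6]
8: 0x52 (blk 10, set 2) → MISS  vc=[6, 30]
9: 0xf2 (blk 30, set 2) → VC-HIT  vc=[6, 10]
10: 0xf0 (blk 30, set 2) → L1-HIT  vc=[6, 10]
11: 0xf7 (blk 30, set 2) → L1-HIT  vc=[6, 10]
12: 0xf1 (blk 30, set 2) → L1-HIT  vc=[6, 10]
13: 0xf3 (blk 30, set 2) → L1-HIT  vc=[6, 10]
14: 0xdc (blk 27, set 3) → L1-HIT  vc=[6, 10]
15: 0xbb (blk 23, set 3) → MISS  vc=[6, 10, 27]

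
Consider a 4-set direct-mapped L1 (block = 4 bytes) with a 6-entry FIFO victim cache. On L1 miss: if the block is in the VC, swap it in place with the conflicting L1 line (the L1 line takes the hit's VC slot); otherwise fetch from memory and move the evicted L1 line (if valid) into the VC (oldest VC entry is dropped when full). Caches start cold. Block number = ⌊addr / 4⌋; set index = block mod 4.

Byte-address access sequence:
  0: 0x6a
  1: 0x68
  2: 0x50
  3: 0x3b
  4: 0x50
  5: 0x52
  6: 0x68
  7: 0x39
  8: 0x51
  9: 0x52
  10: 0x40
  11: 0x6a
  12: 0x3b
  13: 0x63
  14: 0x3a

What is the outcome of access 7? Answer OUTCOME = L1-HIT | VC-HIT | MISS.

0: 0x6a (blk 26, set 2) → MISS  vc=[]
1: 0x68 (blk 26, set 2) → L1-HIT  vc=[]
2: 0x50 (blk 20, set 0) → MISS  vc=[]
3: 0x3b (blk 14, set 2) → MISS  vc=[26]
4: 0x50 (blk 20, set 0) → L1-HIT  vc=[26]
5: 0x52 (blk 20, set 0) → L1-HIT  vc=[26]
6: 0x68 (blk 26, set 2) → VC-HIT  vc=[14]
7: 0x39 (blk 14, set 2) → VC-HIT  vc=[26]
8: 0x51 (blk 20, set 0) → L1-HIT  vc=[26]
9: 0x52 (blk 20, set 0) → L1-HIT  vc=[26]
10: 0x40 (blk 16, set 0) → MISS  vc=[26, 20]
11: 0x6a (blk 26, set 2) → VC-HIT  vc=[14, 20]
12: 0x3b (blk 14, set 2) → VC-HIT  vc=[26, 20]
13: 0x63 (blk 24, set 0) → MISS  vc=[26, 20, 16]
14: 0x3a (blk 14, set 2) → L1-HIT  vc=[26, 20, 16]

OUTCOME = VC-HIT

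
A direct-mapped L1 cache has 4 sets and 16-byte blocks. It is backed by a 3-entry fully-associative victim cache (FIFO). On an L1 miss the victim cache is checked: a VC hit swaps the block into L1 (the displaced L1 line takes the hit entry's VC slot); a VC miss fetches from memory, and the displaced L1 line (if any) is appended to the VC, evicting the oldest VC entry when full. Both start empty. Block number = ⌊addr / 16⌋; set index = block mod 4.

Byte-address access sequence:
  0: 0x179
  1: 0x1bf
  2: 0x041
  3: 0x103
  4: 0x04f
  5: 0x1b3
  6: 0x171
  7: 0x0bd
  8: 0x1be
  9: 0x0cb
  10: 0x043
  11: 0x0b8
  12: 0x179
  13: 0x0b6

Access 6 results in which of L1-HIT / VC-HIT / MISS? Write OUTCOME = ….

0: 0x179 (blk 23, set 3) → MISS  vc=[]
1: 0x1bf (blk 27, set 3) → MISS  vc=[23]
2: 0x41 (blk 4, set 0) → MISS  vc=[23]
3: 0x103 (blk 16, set 0) → MISS  vc=[23, 4]
4: 0x4f (blk 4, set 0) → VC-HIT  vc=[23, 16]
5: 0x1b3 (blk 27, set 3) → L1-HIT  vc=[23, 16]
6: 0x171 (blk 23, set 3) → VC-HIT  vc=[27, 16]
7: 0xbd (blk 11, set 3) → MISS  vc=[27, 16, 23]
8: 0x1be (blk 27, set 3) → VC-HIT  vc=[11, 16, 23]
9: 0xcb (blk 12, set 0) → MISS  vc=[16, 23, 4]
10: 0x43 (blk 4, set 0) → VC-HIT  vc=[16, 23, 12]
11: 0xb8 (blk 11, set 3) → MISS  vc=[23, 12, 27]
12: 0x179 (blk 23, set 3) → VC-HIT  vc=[11, 12, 27]
13: 0xb6 (blk 11, set 3) → VC-HIT  vc=[23, 12, 27]

OUTCOME = VC-HIT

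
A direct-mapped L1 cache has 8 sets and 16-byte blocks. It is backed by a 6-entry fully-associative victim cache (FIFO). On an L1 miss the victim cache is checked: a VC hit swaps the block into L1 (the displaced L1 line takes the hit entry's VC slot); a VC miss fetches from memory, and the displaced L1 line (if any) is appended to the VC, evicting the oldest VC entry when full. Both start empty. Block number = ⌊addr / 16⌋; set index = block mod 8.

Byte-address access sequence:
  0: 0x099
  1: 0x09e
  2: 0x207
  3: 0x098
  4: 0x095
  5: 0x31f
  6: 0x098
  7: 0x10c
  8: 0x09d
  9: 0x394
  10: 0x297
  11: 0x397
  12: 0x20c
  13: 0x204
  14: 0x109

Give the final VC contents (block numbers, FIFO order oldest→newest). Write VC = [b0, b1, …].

VC = [49, 32, 9, 41]

  [0] addr=0x99 blk=9 s=1: MISS | VC []
  [1] addr=0x9e blk=9 s=1: L1-HIT | VC []
  [2] addr=0x207 blk=32 s=0: MISS | VC []
  [3] addr=0x98 blk=9 s=1: L1-HIT | VC []
  [4] addr=0x95 blk=9 s=1: L1-HIT | VC []
  [5] addr=0x31f blk=49 s=1: MISS | VC [9]
  [6] addr=0x98 blk=9 s=1: VC-HIT | VC [49]
  [7] addr=0x10c blk=16 s=0: MISS | VC [49, 32]
  [8] addr=0x9d blk=9 s=1: L1-HIT | VC [49, 32]
  [9] addr=0x394 blk=57 s=1: MISS | VC [49, 32, 9]
  [10] addr=0x297 blk=41 s=1: MISS | VC [49, 32, 9, 57]
  [11] addr=0x397 blk=57 s=1: VC-HIT | VC [49, 32, 9, 41]
  [12] addr=0x20c blk=32 s=0: VC-HIT | VC [49, 16, 9, 41]
  [13] addr=0x204 blk=32 s=0: L1-HIT | VC [49, 16, 9, 41]
  [14] addr=0x109 blk=16 s=0: VC-HIT | VC [49, 32, 9, 41]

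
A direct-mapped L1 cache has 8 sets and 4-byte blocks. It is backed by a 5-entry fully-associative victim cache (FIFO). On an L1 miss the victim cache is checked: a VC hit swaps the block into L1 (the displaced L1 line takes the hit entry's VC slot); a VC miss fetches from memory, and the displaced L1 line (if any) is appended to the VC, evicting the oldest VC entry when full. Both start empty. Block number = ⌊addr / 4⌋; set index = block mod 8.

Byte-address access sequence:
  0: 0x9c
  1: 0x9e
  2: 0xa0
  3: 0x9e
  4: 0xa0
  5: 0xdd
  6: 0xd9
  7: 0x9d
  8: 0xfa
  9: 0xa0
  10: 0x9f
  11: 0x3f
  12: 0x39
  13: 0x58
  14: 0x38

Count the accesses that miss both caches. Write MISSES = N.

MISSES = 8

#0 0x9c→b39/s7 MISS; vc=[]
#1 0x9e→b39/s7 L1-HIT; vc=[]
#2 0xa0→b40/s0 MISS; vc=[]
#3 0x9e→b39/s7 L1-HIT; vc=[]
#4 0xa0→b40/s0 L1-HIT; vc=[]
#5 0xdd→b55/s7 MISS; vc=[39]
#6 0xd9→b54/s6 MISS; vc=[39]
#7 0x9d→b39/s7 VC-HIT; vc=[55]
#8 0xfa→b62/s6 MISS; vc=[55,54]
#9 0xa0→b40/s0 L1-HIT; vc=[55,54]
#10 0x9f→b39/s7 L1-HIT; vc=[55,54]
#11 0x3f→b15/s7 MISS; vc=[55,54,39]
#12 0x39→b14/s6 MISS; vc=[55,54,39,62]
#13 0x58→b22/s6 MISS; vc=[55,54,39,62,14]
#14 0x38→b14/s6 VC-HIT; vc=[55,54,39,62,22]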